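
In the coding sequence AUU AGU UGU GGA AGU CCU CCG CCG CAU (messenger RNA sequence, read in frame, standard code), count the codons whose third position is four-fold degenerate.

Codon 1 AUU (Ile): third position 3-fold.
Codon 2 AGU (Ser): third position 2-fold.
Codon 3 UGU (Cys): third position 2-fold.
Codon 4 GGA (Gly): third position 4-fold.
Codon 5 AGU (Ser): third position 2-fold.
Codon 6 CCU (Pro): third position 4-fold.
Codon 7 CCG (Pro): third position 4-fold.
Codon 8 CCG (Pro): third position 4-fold.
Codon 9 CAU (His): third position 2-fold.
Four-fold degenerate third positions: 4.

4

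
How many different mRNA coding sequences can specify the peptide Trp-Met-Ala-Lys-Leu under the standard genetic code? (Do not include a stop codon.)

Trp: 1 codon.
Met: 1 codon.
Ala: 4 codons.
Lys: 2 codons.
Leu: 6 codons.
1 × 1 × 4 × 2 × 6 = 48.

48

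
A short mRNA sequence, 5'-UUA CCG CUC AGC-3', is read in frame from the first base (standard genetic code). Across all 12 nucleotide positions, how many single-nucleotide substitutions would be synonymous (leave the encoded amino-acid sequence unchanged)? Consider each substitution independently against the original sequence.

9

Codon 1 (UUA, Leu): 2 synonymous substitutions.
Codon 2 (CCG, Pro): 3 synonymous substitutions.
Codon 3 (CUC, Leu): 3 synonymous substitutions.
Codon 4 (AGC, Ser): 1 synonymous substitution.
Total: 2 + 3 + 3 + 1 = 9.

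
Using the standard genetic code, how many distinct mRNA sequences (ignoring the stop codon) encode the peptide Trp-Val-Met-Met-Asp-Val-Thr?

Trp: 1 codon.
Val: 4 codons.
Met: 1 codon.
Met: 1 codon.
Asp: 2 codons.
Val: 4 codons.
Thr: 4 codons.
1 × 4 × 1 × 1 × 2 × 4 × 4 = 128.

128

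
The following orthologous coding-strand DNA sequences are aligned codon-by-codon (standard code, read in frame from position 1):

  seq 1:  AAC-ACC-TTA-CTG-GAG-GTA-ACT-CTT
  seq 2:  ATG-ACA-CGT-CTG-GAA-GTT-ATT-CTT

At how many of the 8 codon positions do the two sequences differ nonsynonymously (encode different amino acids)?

3

Codon 1: AAC Asn / ATG Met — nonsynonymous.
Codon 2: ACC Thr / ACA Thr — synonymous.
Codon 3: TTA Leu / CGT Arg — nonsynonymous.
Codon 4: CTG Leu / CTG Leu — identical.
Codon 5: GAG Glu / GAA Glu — synonymous.
Codon 6: GTA Val / GTT Val — synonymous.
Codon 7: ACT Thr / ATT Ile — nonsynonymous.
Codon 8: CTT Leu / CTT Leu — identical.
Nonsynonymous differences: 3.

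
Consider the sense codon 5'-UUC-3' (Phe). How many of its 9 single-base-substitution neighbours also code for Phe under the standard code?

Position 1: none → 0 synonymous.
Position 2: none → 0 synonymous.
Position 3: UUU → 1 synonymous.
Total: 0 + 0 + 1 = 1.

1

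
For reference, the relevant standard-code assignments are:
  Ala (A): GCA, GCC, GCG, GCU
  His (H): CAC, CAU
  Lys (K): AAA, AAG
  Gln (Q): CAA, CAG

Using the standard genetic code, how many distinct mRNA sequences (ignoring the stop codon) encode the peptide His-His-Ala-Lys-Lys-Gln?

His: 2 codons.
His: 2 codons.
Ala: 4 codons.
Lys: 2 codons.
Lys: 2 codons.
Gln: 2 codons.
2 × 2 × 4 × 2 × 2 × 2 = 128.

128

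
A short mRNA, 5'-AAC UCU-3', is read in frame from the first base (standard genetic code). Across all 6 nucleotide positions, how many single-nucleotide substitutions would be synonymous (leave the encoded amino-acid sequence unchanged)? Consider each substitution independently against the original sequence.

4

Codon 1 (AAC, Asn): 1 synonymous substitution.
Codon 2 (UCU, Ser): 3 synonymous substitutions.
Total: 1 + 3 = 4.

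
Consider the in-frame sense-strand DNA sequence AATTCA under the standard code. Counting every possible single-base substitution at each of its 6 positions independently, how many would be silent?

Codon 1 (AAT, Asn): 1 synonymous substitution.
Codon 2 (TCA, Ser): 3 synonymous substitutions.
Total: 1 + 3 = 4.

4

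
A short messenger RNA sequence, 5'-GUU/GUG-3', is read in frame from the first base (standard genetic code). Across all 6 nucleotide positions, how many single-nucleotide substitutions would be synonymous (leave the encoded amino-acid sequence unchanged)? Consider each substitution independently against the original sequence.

6

Codon 1 (GUU, Val): 3 synonymous substitutions.
Codon 2 (GUG, Val): 3 synonymous substitutions.
Total: 3 + 3 = 6.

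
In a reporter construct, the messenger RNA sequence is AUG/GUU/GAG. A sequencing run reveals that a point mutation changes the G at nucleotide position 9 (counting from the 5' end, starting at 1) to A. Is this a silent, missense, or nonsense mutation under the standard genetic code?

silent

Position 9 falls in codon 3: GAG → Glu.
After the substitution the codon is GAA → Glu.
Both encode Glu, so the change is synonymous.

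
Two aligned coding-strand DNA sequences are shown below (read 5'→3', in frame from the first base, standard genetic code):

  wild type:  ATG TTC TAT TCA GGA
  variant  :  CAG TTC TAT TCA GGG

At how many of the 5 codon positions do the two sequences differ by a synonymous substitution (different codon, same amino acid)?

1

Codon 1: ATG Met / CAG Gln — nonsynonymous.
Codon 2: TTC Phe / TTC Phe — identical.
Codon 3: TAT Tyr / TAT Tyr — identical.
Codon 4: TCA Ser / TCA Ser — identical.
Codon 5: GGA Gly / GGG Gly — synonymous.
Synonymous differences: 1.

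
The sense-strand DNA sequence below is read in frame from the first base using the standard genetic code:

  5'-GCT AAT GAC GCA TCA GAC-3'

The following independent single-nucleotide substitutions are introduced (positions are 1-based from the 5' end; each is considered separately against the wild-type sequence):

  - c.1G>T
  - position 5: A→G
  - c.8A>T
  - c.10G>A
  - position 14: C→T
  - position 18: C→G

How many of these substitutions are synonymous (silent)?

Codon 1: GCT (Ala) → TCT (Ser) — missense.
Codon 2: AAT (Asn) → AGT (Ser) — missense.
Codon 3: GAC (Asp) → GTC (Val) — missense.
Codon 4: GCA (Ala) → ACA (Thr) — missense.
Codon 5: TCA (Ser) → TTA (Leu) — missense.
Codon 6: GAC (Asp) → GAG (Glu) — missense.
Synonymous: 0 of 6.

0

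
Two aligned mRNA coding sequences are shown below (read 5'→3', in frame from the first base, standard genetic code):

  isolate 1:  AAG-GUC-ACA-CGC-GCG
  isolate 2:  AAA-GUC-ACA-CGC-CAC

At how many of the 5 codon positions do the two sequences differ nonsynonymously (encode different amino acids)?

1

Codon 1: AAG Lys / AAA Lys — synonymous.
Codon 2: GUC Val / GUC Val — identical.
Codon 3: ACA Thr / ACA Thr — identical.
Codon 4: CGC Arg / CGC Arg — identical.
Codon 5: GCG Ala / CAC His — nonsynonymous.
Nonsynonymous differences: 1.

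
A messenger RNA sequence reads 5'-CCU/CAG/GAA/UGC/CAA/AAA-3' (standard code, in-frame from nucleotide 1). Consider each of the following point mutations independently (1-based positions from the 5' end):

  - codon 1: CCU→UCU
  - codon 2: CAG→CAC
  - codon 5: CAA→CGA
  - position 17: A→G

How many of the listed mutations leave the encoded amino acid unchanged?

Codon 1: CCU (Pro) → UCU (Ser) — missense.
Codon 2: CAG (Gln) → CAC (His) — missense.
Codon 5: CAA (Gln) → CGA (Arg) — missense.
Codon 6: AAA (Lys) → AGA (Arg) — missense.
Synonymous: 0 of 4.

0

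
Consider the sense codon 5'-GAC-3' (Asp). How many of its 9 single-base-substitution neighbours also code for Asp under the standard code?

Position 1: none → 0 synonymous.
Position 2: none → 0 synonymous.
Position 3: GAU → 1 synonymous.
Total: 0 + 0 + 1 = 1.

1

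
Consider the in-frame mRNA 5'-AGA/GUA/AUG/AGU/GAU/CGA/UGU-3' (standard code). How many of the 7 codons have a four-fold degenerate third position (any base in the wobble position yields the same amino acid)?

Codon 1 AGA (Arg): third position 2-fold.
Codon 2 GUA (Val): third position 4-fold.
Codon 3 AUG (Met): third position 1-fold.
Codon 4 AGU (Ser): third position 2-fold.
Codon 5 GAU (Asp): third position 2-fold.
Codon 6 CGA (Arg): third position 4-fold.
Codon 7 UGU (Cys): third position 2-fold.
Four-fold degenerate third positions: 2.

2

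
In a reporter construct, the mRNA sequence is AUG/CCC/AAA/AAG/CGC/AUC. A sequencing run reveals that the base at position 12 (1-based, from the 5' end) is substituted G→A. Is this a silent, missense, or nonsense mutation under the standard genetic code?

Position 12 falls in codon 4: AAG → Lys.
After the substitution the codon is AAA → Lys.
Both encode Lys, so the change is synonymous.

silent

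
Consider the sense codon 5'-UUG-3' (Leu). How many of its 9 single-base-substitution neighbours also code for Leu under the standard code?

2

Position 1: CUG → 1 synonymous.
Position 2: none → 0 synonymous.
Position 3: UUA → 1 synonymous.
Total: 1 + 0 + 1 = 2.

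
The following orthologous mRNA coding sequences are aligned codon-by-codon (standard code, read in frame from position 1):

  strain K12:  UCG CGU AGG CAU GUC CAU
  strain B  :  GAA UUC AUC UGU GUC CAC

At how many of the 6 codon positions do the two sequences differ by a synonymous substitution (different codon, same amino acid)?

Codon 1: UCG Ser / GAA Glu — nonsynonymous.
Codon 2: CGU Arg / UUC Phe — nonsynonymous.
Codon 3: AGG Arg / AUC Ile — nonsynonymous.
Codon 4: CAU His / UGU Cys — nonsynonymous.
Codon 5: GUC Val / GUC Val — identical.
Codon 6: CAU His / CAC His — synonymous.
Synonymous differences: 1.

1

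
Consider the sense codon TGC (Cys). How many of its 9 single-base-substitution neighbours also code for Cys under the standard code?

Position 1: none → 0 synonymous.
Position 2: none → 0 synonymous.
Position 3: TGT → 1 synonymous.
Total: 0 + 0 + 1 = 1.

1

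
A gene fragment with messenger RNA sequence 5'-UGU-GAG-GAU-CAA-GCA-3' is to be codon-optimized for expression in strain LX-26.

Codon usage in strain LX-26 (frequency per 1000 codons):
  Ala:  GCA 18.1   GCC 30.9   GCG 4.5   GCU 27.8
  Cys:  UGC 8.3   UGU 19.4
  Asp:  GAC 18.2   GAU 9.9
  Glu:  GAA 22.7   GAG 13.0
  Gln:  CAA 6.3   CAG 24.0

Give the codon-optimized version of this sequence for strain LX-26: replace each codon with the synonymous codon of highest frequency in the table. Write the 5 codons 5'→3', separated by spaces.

UGU GAA GAC CAG GCC

Codon 1 (Cys): best is UGU at 19.4.
Codon 2 (Glu): best is GAA at 22.7.
Codon 3 (Asp): best is GAC at 18.2.
Codon 4 (Gln): best is CAG at 24.0.
Codon 5 (Ala): best is GCC at 30.9.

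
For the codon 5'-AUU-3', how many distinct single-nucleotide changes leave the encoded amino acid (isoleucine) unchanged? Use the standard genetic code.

Position 1: none → 0 synonymous.
Position 2: none → 0 synonymous.
Position 3: AUC, AUA → 2 synonymous.
Total: 0 + 0 + 2 = 2.

2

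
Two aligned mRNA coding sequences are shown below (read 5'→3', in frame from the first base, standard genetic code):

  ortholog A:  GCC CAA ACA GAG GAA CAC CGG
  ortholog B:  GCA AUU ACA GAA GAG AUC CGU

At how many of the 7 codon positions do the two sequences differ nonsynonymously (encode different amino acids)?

2

Codon 1: GCC Ala / GCA Ala — synonymous.
Codon 2: CAA Gln / AUU Ile — nonsynonymous.
Codon 3: ACA Thr / ACA Thr — identical.
Codon 4: GAG Glu / GAA Glu — synonymous.
Codon 5: GAA Glu / GAG Glu — synonymous.
Codon 6: CAC His / AUC Ile — nonsynonymous.
Codon 7: CGG Arg / CGU Arg — synonymous.
Nonsynonymous differences: 2.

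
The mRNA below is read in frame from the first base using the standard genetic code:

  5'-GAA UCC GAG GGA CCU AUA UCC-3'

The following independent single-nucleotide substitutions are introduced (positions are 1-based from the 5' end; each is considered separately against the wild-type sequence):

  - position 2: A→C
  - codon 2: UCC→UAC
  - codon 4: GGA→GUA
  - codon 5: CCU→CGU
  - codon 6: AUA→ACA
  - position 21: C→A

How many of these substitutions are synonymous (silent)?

Codon 1: GAA (Glu) → GCA (Ala) — missense.
Codon 2: UCC (Ser) → UAC (Tyr) — missense.
Codon 4: GGA (Gly) → GUA (Val) — missense.
Codon 5: CCU (Pro) → CGU (Arg) — missense.
Codon 6: AUA (Ile) → ACA (Thr) — missense.
Codon 7: UCC (Ser) → UCA (Ser) — synonymous.
Synonymous: 1 of 6.

1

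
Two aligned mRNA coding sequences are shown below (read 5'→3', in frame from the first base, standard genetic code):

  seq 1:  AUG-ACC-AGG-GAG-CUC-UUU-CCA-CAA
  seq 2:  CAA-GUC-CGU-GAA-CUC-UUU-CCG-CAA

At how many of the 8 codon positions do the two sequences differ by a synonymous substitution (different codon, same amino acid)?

3

Codon 1: AUG Met / CAA Gln — nonsynonymous.
Codon 2: ACC Thr / GUC Val — nonsynonymous.
Codon 3: AGG Arg / CGU Arg — synonymous.
Codon 4: GAG Glu / GAA Glu — synonymous.
Codon 5: CUC Leu / CUC Leu — identical.
Codon 6: UUU Phe / UUU Phe — identical.
Codon 7: CCA Pro / CCG Pro — synonymous.
Codon 8: CAA Gln / CAA Gln — identical.
Synonymous differences: 3.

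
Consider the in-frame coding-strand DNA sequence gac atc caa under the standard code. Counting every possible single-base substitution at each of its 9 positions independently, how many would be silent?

4

Codon 1 (GAC, Asp): 1 synonymous substitution.
Codon 2 (ATC, Ile): 2 synonymous substitutions.
Codon 3 (CAA, Gln): 1 synonymous substitution.
Total: 1 + 2 + 1 = 4.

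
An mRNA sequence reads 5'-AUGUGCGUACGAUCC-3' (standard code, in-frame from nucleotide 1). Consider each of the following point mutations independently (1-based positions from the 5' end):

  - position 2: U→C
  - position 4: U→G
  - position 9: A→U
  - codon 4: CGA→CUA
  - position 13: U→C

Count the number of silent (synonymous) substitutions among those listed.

Codon 1: AUG (Met) → ACG (Thr) — missense.
Codon 2: UGC (Cys) → GGC (Gly) — missense.
Codon 3: GUA (Val) → GUU (Val) — synonymous.
Codon 4: CGA (Arg) → CUA (Leu) — missense.
Codon 5: UCC (Ser) → CCC (Pro) — missense.
Synonymous: 1 of 5.

1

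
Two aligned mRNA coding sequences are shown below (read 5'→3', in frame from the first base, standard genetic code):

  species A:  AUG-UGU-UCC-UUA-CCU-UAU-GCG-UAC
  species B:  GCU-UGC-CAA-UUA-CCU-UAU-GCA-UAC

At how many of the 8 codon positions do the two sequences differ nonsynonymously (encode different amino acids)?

2

Codon 1: AUG Met / GCU Ala — nonsynonymous.
Codon 2: UGU Cys / UGC Cys — synonymous.
Codon 3: UCC Ser / CAA Gln — nonsynonymous.
Codon 4: UUA Leu / UUA Leu — identical.
Codon 5: CCU Pro / CCU Pro — identical.
Codon 6: UAU Tyr / UAU Tyr — identical.
Codon 7: GCG Ala / GCA Ala — synonymous.
Codon 8: UAC Tyr / UAC Tyr — identical.
Nonsynonymous differences: 2.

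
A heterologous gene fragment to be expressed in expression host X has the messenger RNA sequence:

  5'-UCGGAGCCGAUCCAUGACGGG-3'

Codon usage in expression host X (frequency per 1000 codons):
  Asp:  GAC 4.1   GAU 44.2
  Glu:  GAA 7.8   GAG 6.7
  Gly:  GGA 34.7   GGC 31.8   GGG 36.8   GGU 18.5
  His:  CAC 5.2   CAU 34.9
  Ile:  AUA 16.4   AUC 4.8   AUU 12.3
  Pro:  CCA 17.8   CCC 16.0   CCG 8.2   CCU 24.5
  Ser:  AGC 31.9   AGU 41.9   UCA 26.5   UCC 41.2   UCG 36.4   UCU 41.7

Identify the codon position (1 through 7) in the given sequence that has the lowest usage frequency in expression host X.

Codon 1 UCG (Ser): 36.4 per 1000.
Codon 2 GAG (Glu): 6.7 per 1000.
Codon 3 CCG (Pro): 8.2 per 1000.
Codon 4 AUC (Ile): 4.8 per 1000.
Codon 5 CAU (His): 34.9 per 1000.
Codon 6 GAC (Asp): 4.1 per 1000.
Codon 7 GGG (Gly): 36.8 per 1000.
Lowest frequency is 4.1 at codon 6.

6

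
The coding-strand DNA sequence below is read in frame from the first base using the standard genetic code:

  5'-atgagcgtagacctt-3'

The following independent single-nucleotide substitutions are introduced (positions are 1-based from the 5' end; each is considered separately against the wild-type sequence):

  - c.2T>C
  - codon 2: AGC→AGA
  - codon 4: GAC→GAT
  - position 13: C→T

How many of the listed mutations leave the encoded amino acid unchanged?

Codon 1: ATG (Met) → ACG (Thr) — missense.
Codon 2: AGC (Ser) → AGA (Arg) — missense.
Codon 4: GAC (Asp) → GAT (Asp) — synonymous.
Codon 5: CTT (Leu) → TTT (Phe) — missense.
Synonymous: 1 of 4.

1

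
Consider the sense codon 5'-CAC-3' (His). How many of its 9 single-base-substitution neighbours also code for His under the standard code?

1

Position 1: none → 0 synonymous.
Position 2: none → 0 synonymous.
Position 3: CAU → 1 synonymous.
Total: 0 + 0 + 1 = 1.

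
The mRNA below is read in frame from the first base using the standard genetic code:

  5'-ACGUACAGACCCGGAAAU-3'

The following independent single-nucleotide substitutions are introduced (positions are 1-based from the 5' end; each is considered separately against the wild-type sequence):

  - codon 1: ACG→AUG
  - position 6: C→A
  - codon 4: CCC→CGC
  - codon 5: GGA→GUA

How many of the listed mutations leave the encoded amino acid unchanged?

0

Codon 1: ACG (Thr) → AUG (Met) — missense.
Codon 2: UAC (Tyr) → UAA (Stop) — nonsense.
Codon 4: CCC (Pro) → CGC (Arg) — missense.
Codon 5: GGA (Gly) → GUA (Val) — missense.
Synonymous: 0 of 4.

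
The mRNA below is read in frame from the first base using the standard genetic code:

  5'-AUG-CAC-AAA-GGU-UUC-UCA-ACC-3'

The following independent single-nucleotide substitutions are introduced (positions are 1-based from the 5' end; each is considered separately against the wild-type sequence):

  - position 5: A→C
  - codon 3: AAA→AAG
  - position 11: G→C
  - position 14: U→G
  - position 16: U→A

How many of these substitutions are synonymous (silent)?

1

Codon 2: CAC (His) → CCC (Pro) — missense.
Codon 3: AAA (Lys) → AAG (Lys) — synonymous.
Codon 4: GGU (Gly) → GCU (Ala) — missense.
Codon 5: UUC (Phe) → UGC (Cys) — missense.
Codon 6: UCA (Ser) → ACA (Thr) — missense.
Synonymous: 1 of 5.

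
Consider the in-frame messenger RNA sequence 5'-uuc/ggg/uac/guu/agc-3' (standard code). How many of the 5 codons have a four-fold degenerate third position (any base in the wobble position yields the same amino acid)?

Codon 1 UUC (Phe): third position 2-fold.
Codon 2 GGG (Gly): third position 4-fold.
Codon 3 UAC (Tyr): third position 2-fold.
Codon 4 GUU (Val): third position 4-fold.
Codon 5 AGC (Ser): third position 2-fold.
Four-fold degenerate third positions: 2.

2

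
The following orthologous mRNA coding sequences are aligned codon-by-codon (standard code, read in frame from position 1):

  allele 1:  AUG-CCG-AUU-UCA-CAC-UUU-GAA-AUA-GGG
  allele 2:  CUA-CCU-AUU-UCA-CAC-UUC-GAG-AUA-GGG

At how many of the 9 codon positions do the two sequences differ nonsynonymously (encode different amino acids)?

Codon 1: AUG Met / CUA Leu — nonsynonymous.
Codon 2: CCG Pro / CCU Pro — synonymous.
Codon 3: AUU Ile / AUU Ile — identical.
Codon 4: UCA Ser / UCA Ser — identical.
Codon 5: CAC His / CAC His — identical.
Codon 6: UUU Phe / UUC Phe — synonymous.
Codon 7: GAA Glu / GAG Glu — synonymous.
Codon 8: AUA Ile / AUA Ile — identical.
Codon 9: GGG Gly / GGG Gly — identical.
Nonsynonymous differences: 1.

1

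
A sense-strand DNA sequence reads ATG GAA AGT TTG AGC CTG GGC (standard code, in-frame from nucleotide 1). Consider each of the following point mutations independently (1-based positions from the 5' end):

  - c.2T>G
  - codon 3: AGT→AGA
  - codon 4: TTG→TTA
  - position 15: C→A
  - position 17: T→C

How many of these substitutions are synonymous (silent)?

1

Codon 1: ATG (Met) → AGG (Arg) — missense.
Codon 3: AGT (Ser) → AGA (Arg) — missense.
Codon 4: TTG (Leu) → TTA (Leu) — synonymous.
Codon 5: AGC (Ser) → AGA (Arg) — missense.
Codon 6: CTG (Leu) → CCG (Pro) — missense.
Synonymous: 1 of 5.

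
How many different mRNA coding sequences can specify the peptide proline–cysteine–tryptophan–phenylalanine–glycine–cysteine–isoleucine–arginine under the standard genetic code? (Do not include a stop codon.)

Pro: 4 codons.
Cys: 2 codons.
Trp: 1 codon.
Phe: 2 codons.
Gly: 4 codons.
Cys: 2 codons.
Ile: 3 codons.
Arg: 6 codons.
4 × 2 × 1 × 2 × 4 × 2 × 3 × 6 = 2304.

2304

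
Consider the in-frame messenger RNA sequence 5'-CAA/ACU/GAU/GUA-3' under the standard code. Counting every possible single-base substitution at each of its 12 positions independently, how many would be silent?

Codon 1 (CAA, Gln): 1 synonymous substitution.
Codon 2 (ACU, Thr): 3 synonymous substitutions.
Codon 3 (GAU, Asp): 1 synonymous substitution.
Codon 4 (GUA, Val): 3 synonymous substitutions.
Total: 1 + 3 + 1 + 3 = 8.

8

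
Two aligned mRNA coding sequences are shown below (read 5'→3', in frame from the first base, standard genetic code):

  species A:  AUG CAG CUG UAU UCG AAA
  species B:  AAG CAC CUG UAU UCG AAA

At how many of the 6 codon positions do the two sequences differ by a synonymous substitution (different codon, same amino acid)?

Codon 1: AUG Met / AAG Lys — nonsynonymous.
Codon 2: CAG Gln / CAC His — nonsynonymous.
Codon 3: CUG Leu / CUG Leu — identical.
Codon 4: UAU Tyr / UAU Tyr — identical.
Codon 5: UCG Ser / UCG Ser — identical.
Codon 6: AAA Lys / AAA Lys — identical.
Synonymous differences: 0.

0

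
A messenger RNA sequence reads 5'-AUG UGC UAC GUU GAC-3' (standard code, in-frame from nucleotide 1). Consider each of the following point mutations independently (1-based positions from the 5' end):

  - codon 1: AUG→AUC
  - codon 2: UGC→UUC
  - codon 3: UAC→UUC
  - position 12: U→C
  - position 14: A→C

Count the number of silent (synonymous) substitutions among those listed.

1

Codon 1: AUG (Met) → AUC (Ile) — missense.
Codon 2: UGC (Cys) → UUC (Phe) — missense.
Codon 3: UAC (Tyr) → UUC (Phe) — missense.
Codon 4: GUU (Val) → GUC (Val) — synonymous.
Codon 5: GAC (Asp) → GCC (Ala) — missense.
Synonymous: 1 of 5.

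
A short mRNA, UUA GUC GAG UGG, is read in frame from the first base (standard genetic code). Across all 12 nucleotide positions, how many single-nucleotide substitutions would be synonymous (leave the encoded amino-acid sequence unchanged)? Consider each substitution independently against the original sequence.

Codon 1 (UUA, Leu): 2 synonymous substitutions.
Codon 2 (GUC, Val): 3 synonymous substitutions.
Codon 3 (GAG, Glu): 1 synonymous substitution.
Codon 4 (UGG, Trp): 0 synonymous substitutions.
Total: 2 + 3 + 1 + 0 = 6.

6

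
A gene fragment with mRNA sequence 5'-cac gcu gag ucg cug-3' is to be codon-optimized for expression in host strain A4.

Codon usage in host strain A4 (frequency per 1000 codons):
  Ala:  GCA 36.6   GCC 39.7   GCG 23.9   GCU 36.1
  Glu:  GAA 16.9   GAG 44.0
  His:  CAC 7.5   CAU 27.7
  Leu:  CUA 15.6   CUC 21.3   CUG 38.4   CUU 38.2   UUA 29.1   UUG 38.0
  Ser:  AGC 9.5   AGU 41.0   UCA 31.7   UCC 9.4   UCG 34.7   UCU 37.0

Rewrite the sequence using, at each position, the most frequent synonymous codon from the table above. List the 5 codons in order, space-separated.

Codon 1 (His): best is CAU at 27.7.
Codon 2 (Ala): best is GCC at 39.7.
Codon 3 (Glu): best is GAG at 44.0.
Codon 4 (Ser): best is AGU at 41.0.
Codon 5 (Leu): best is CUG at 38.4.

CAU GCC GAG AGU CUG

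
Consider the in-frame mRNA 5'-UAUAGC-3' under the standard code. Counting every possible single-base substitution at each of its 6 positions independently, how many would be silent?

Codon 1 (UAU, Tyr): 1 synonymous substitution.
Codon 2 (AGC, Ser): 1 synonymous substitution.
Total: 1 + 1 = 2.

2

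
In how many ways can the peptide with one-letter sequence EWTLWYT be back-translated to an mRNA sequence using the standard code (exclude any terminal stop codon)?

Glu: 2 codons.
Trp: 1 codon.
Thr: 4 codons.
Leu: 6 codons.
Trp: 1 codon.
Tyr: 2 codons.
Thr: 4 codons.
2 × 1 × 4 × 6 × 1 × 2 × 4 = 384.

384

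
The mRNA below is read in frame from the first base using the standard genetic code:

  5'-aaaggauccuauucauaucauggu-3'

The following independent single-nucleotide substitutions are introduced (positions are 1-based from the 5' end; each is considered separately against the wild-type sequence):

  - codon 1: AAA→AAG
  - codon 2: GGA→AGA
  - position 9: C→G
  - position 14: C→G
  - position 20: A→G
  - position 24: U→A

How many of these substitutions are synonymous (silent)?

Codon 1: AAA (Lys) → AAG (Lys) — synonymous.
Codon 2: GGA (Gly) → AGA (Arg) — missense.
Codon 3: UCC (Ser) → UCG (Ser) — synonymous.
Codon 5: UCA (Ser) → UGA (Stop) — nonsense.
Codon 7: CAU (His) → CGU (Arg) — missense.
Codon 8: GGU (Gly) → GGA (Gly) — synonymous.
Synonymous: 3 of 6.

3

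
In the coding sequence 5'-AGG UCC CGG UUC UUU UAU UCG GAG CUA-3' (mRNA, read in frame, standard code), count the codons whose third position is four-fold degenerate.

Codon 1 AGG (Arg): third position 2-fold.
Codon 2 UCC (Ser): third position 4-fold.
Codon 3 CGG (Arg): third position 4-fold.
Codon 4 UUC (Phe): third position 2-fold.
Codon 5 UUU (Phe): third position 2-fold.
Codon 6 UAU (Tyr): third position 2-fold.
Codon 7 UCG (Ser): third position 4-fold.
Codon 8 GAG (Glu): third position 2-fold.
Codon 9 CUA (Leu): third position 4-fold.
Four-fold degenerate third positions: 4.

4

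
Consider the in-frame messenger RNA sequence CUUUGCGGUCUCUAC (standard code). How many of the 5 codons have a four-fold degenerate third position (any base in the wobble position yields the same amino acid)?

Codon 1 CUU (Leu): third position 4-fold.
Codon 2 UGC (Cys): third position 2-fold.
Codon 3 GGU (Gly): third position 4-fold.
Codon 4 CUC (Leu): third position 4-fold.
Codon 5 UAC (Tyr): third position 2-fold.
Four-fold degenerate third positions: 3.

3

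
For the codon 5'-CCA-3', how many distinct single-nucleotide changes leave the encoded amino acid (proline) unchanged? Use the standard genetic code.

3

Position 1: none → 0 synonymous.
Position 2: none → 0 synonymous.
Position 3: CCU, CCC, CCG → 3 synonymous.
Total: 0 + 0 + 3 = 3.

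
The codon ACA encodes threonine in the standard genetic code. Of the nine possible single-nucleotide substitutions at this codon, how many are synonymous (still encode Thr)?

3

Position 1: none → 0 synonymous.
Position 2: none → 0 synonymous.
Position 3: ACU, ACC, ACG → 3 synonymous.
Total: 0 + 0 + 3 = 3.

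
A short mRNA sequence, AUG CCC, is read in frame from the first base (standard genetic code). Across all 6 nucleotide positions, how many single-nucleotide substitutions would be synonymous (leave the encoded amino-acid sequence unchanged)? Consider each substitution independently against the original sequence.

Codon 1 (AUG, Met): 0 synonymous substitutions.
Codon 2 (CCC, Pro): 3 synonymous substitutions.
Total: 0 + 3 = 3.

3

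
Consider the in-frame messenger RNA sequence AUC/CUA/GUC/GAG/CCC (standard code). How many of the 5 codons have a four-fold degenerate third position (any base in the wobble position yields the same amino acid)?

3

Codon 1 AUC (Ile): third position 3-fold.
Codon 2 CUA (Leu): third position 4-fold.
Codon 3 GUC (Val): third position 4-fold.
Codon 4 GAG (Glu): third position 2-fold.
Codon 5 CCC (Pro): third position 4-fold.
Four-fold degenerate third positions: 3.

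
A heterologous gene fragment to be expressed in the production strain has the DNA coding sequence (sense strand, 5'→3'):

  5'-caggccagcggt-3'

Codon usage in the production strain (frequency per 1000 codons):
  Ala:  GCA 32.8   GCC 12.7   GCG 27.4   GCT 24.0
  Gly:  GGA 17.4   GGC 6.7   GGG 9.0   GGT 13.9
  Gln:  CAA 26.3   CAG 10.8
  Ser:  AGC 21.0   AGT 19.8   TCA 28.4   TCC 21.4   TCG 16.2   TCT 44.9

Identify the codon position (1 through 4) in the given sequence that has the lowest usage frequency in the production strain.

Codon 1 CAG (Gln): 10.8 per 1000.
Codon 2 GCC (Ala): 12.7 per 1000.
Codon 3 AGC (Ser): 21.0 per 1000.
Codon 4 GGT (Gly): 13.9 per 1000.
Lowest frequency is 10.8 at codon 1.

1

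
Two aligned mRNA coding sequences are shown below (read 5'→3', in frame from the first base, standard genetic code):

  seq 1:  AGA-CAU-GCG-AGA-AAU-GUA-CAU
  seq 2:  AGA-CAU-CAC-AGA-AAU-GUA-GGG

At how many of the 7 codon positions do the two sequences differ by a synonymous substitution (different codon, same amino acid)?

Codon 1: AGA Arg / AGA Arg — identical.
Codon 2: CAU His / CAU His — identical.
Codon 3: GCG Ala / CAC His — nonsynonymous.
Codon 4: AGA Arg / AGA Arg — identical.
Codon 5: AAU Asn / AAU Asn — identical.
Codon 6: GUA Val / GUA Val — identical.
Codon 7: CAU His / GGG Gly — nonsynonymous.
Synonymous differences: 0.

0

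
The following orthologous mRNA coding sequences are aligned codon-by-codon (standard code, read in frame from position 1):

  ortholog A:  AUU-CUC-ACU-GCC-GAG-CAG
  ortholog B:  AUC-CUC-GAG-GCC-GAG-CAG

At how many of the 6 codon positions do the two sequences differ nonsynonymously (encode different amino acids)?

1

Codon 1: AUU Ile / AUC Ile — synonymous.
Codon 2: CUC Leu / CUC Leu — identical.
Codon 3: ACU Thr / GAG Glu — nonsynonymous.
Codon 4: GCC Ala / GCC Ala — identical.
Codon 5: GAG Glu / GAG Glu — identical.
Codon 6: CAG Gln / CAG Gln — identical.
Nonsynonymous differences: 1.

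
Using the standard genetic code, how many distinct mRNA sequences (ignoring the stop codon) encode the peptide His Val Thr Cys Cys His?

His: 2 codons.
Val: 4 codons.
Thr: 4 codons.
Cys: 2 codons.
Cys: 2 codons.
His: 2 codons.
2 × 4 × 4 × 2 × 2 × 2 = 256.

256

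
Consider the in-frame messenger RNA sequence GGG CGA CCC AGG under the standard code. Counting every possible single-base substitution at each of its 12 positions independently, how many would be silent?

12

Codon 1 (GGG, Gly): 3 synonymous substitutions.
Codon 2 (CGA, Arg): 4 synonymous substitutions.
Codon 3 (CCC, Pro): 3 synonymous substitutions.
Codon 4 (AGG, Arg): 2 synonymous substitutions.
Total: 3 + 4 + 3 + 2 = 12.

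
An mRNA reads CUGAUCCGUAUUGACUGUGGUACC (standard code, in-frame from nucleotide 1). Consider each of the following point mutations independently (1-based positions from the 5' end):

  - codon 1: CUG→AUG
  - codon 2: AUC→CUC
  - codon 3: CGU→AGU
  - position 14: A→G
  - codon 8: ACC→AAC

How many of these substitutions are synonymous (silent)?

Codon 1: CUG (Leu) → AUG (Met) — missense.
Codon 2: AUC (Ile) → CUC (Leu) — missense.
Codon 3: CGU (Arg) → AGU (Ser) — missense.
Codon 5: GAC (Asp) → GGC (Gly) — missense.
Codon 8: ACC (Thr) → AAC (Asn) — missense.
Synonymous: 0 of 5.

0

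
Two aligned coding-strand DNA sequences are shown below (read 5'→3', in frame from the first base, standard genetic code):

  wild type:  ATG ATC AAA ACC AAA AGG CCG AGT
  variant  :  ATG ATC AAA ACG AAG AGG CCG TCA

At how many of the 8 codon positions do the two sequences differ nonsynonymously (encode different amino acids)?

Codon 1: ATG Met / ATG Met — identical.
Codon 2: ATC Ile / ATC Ile — identical.
Codon 3: AAA Lys / AAA Lys — identical.
Codon 4: ACC Thr / ACG Thr — synonymous.
Codon 5: AAA Lys / AAG Lys — synonymous.
Codon 6: AGG Arg / AGG Arg — identical.
Codon 7: CCG Pro / CCG Pro — identical.
Codon 8: AGT Ser / TCA Ser — synonymous.
Nonsynonymous differences: 0.

0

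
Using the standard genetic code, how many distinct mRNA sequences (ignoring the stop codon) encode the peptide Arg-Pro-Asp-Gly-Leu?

Arg: 6 codons.
Pro: 4 codons.
Asp: 2 codons.
Gly: 4 codons.
Leu: 6 codons.
6 × 4 × 2 × 4 × 6 = 1152.

1152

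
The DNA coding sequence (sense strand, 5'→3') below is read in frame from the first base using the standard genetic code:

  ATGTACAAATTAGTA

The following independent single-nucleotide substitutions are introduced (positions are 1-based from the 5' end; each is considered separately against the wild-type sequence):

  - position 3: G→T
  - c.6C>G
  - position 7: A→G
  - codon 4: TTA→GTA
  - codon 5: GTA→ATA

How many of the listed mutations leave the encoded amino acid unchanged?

0

Codon 1: ATG (Met) → ATT (Ile) — missense.
Codon 2: TAC (Tyr) → TAG (Stop) — nonsense.
Codon 3: AAA (Lys) → GAA (Glu) — missense.
Codon 4: TTA (Leu) → GTA (Val) — missense.
Codon 5: GTA (Val) → ATA (Ile) — missense.
Synonymous: 0 of 5.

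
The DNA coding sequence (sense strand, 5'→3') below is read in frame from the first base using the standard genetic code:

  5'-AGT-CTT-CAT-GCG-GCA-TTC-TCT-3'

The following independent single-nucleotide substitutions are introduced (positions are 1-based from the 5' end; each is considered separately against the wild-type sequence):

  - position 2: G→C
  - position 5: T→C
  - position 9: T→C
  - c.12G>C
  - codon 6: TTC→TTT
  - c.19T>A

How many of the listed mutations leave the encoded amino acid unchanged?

3

Codon 1: AGT (Ser) → ACT (Thr) — missense.
Codon 2: CTT (Leu) → CCT (Pro) — missense.
Codon 3: CAT (His) → CAC (His) — synonymous.
Codon 4: GCG (Ala) → GCC (Ala) — synonymous.
Codon 6: TTC (Phe) → TTT (Phe) — synonymous.
Codon 7: TCT (Ser) → ACT (Thr) — missense.
Synonymous: 3 of 6.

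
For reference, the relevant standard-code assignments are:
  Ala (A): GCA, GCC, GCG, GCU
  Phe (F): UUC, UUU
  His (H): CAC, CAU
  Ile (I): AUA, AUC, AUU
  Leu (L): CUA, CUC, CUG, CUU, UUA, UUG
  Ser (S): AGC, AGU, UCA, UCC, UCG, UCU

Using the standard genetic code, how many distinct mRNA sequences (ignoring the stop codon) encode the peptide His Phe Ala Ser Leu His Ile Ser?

His: 2 codons.
Phe: 2 codons.
Ala: 4 codons.
Ser: 6 codons.
Leu: 6 codons.
His: 2 codons.
Ile: 3 codons.
Ser: 6 codons.
2 × 2 × 4 × 6 × 6 × 2 × 3 × 6 = 20736.

20736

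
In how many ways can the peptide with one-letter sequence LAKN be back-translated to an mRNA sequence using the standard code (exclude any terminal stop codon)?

Leu: 6 codons.
Ala: 4 codons.
Lys: 2 codons.
Asn: 2 codons.
6 × 4 × 2 × 2 = 96.

96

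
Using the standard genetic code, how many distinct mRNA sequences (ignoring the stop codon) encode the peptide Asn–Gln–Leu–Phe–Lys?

Asn: 2 codons.
Gln: 2 codons.
Leu: 6 codons.
Phe: 2 codons.
Lys: 2 codons.
2 × 2 × 6 × 2 × 2 = 96.

96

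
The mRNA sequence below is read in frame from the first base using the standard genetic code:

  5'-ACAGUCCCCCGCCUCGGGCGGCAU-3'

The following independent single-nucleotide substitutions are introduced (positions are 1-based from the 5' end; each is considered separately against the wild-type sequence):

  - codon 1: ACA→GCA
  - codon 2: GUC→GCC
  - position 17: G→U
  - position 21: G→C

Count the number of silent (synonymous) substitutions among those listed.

1

Codon 1: ACA (Thr) → GCA (Ala) — missense.
Codon 2: GUC (Val) → GCC (Ala) — missense.
Codon 6: GGG (Gly) → GUG (Val) — missense.
Codon 7: CGG (Arg) → CGC (Arg) — synonymous.
Synonymous: 1 of 4.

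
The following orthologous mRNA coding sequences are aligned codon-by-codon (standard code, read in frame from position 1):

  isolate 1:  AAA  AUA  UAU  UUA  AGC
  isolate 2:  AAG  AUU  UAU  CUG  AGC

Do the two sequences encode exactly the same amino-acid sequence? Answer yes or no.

Codon 1: AAA Lys / AAG Lys — synonymous.
Codon 2: AUA Ile / AUU Ile — synonymous.
Codon 3: UAU Tyr / UAU Tyr — identical.
Codon 4: UUA Leu / CUG Leu — synonymous.
Codon 5: AGC Ser / AGC Ser — identical.
Nonsynonymous differences: 0 → same protein.

yes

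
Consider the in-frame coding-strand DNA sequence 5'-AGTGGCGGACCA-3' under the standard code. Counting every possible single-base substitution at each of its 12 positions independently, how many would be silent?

Codon 1 (AGT, Ser): 1 synonymous substitution.
Codon 2 (GGC, Gly): 3 synonymous substitutions.
Codon 3 (GGA, Gly): 3 synonymous substitutions.
Codon 4 (CCA, Pro): 3 synonymous substitutions.
Total: 1 + 3 + 3 + 3 = 10.

10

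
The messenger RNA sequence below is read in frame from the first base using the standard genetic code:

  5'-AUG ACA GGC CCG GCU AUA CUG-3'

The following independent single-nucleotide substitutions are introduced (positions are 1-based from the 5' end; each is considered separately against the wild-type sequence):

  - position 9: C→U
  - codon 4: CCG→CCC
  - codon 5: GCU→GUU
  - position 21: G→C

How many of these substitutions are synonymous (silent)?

3

Codon 3: GGC (Gly) → GGU (Gly) — synonymous.
Codon 4: CCG (Pro) → CCC (Pro) — synonymous.
Codon 5: GCU (Ala) → GUU (Val) — missense.
Codon 7: CUG (Leu) → CUC (Leu) — synonymous.
Synonymous: 3 of 4.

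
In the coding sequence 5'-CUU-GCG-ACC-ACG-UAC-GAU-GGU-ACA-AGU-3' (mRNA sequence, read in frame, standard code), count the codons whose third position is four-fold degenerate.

Codon 1 CUU (Leu): third position 4-fold.
Codon 2 GCG (Ala): third position 4-fold.
Codon 3 ACC (Thr): third position 4-fold.
Codon 4 ACG (Thr): third position 4-fold.
Codon 5 UAC (Tyr): third position 2-fold.
Codon 6 GAU (Asp): third position 2-fold.
Codon 7 GGU (Gly): third position 4-fold.
Codon 8 ACA (Thr): third position 4-fold.
Codon 9 AGU (Ser): third position 2-fold.
Four-fold degenerate third positions: 6.

6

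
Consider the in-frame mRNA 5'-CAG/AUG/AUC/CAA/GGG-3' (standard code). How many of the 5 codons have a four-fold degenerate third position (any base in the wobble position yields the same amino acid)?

1

Codon 1 CAG (Gln): third position 2-fold.
Codon 2 AUG (Met): third position 1-fold.
Codon 3 AUC (Ile): third position 3-fold.
Codon 4 CAA (Gln): third position 2-fold.
Codon 5 GGG (Gly): third position 4-fold.
Four-fold degenerate third positions: 1.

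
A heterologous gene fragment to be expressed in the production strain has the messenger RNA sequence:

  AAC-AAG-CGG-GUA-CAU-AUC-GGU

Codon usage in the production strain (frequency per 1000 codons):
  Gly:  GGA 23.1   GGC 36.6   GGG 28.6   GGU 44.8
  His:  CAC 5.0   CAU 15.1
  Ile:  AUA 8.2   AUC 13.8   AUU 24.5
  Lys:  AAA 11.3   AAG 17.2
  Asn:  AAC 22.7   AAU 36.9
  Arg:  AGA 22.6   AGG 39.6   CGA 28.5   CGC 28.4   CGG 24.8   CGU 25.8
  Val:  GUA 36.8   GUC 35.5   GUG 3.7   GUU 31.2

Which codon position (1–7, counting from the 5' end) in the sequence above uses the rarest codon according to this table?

Codon 1 AAC (Asn): 22.7 per 1000.
Codon 2 AAG (Lys): 17.2 per 1000.
Codon 3 CGG (Arg): 24.8 per 1000.
Codon 4 GUA (Val): 36.8 per 1000.
Codon 5 CAU (His): 15.1 per 1000.
Codon 6 AUC (Ile): 13.8 per 1000.
Codon 7 GGU (Gly): 44.8 per 1000.
Lowest frequency is 13.8 at codon 6.

6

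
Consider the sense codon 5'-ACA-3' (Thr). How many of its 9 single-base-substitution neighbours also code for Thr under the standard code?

Position 1: none → 0 synonymous.
Position 2: none → 0 synonymous.
Position 3: ACU, ACC, ACG → 3 synonymous.
Total: 0 + 0 + 3 = 3.

3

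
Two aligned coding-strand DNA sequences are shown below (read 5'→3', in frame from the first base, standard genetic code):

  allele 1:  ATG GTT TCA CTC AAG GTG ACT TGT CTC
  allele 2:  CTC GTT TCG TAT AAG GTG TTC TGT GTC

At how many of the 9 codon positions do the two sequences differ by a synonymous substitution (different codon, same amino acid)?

1

Codon 1: ATG Met / CTC Leu — nonsynonymous.
Codon 2: GTT Val / GTT Val — identical.
Codon 3: TCA Ser / TCG Ser — synonymous.
Codon 4: CTC Leu / TAT Tyr — nonsynonymous.
Codon 5: AAG Lys / AAG Lys — identical.
Codon 6: GTG Val / GTG Val — identical.
Codon 7: ACT Thr / TTC Phe — nonsynonymous.
Codon 8: TGT Cys / TGT Cys — identical.
Codon 9: CTC Leu / GTC Val — nonsynonymous.
Synonymous differences: 1.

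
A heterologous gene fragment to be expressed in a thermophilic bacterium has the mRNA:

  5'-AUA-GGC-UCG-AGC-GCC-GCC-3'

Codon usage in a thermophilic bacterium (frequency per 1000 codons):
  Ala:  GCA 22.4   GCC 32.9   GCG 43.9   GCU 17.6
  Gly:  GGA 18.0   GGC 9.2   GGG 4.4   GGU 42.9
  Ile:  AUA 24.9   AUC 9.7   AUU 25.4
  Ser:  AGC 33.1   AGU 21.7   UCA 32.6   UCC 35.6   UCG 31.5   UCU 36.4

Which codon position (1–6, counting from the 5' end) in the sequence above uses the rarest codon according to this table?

Codon 1 AUA (Ile): 24.9 per 1000.
Codon 2 GGC (Gly): 9.2 per 1000.
Codon 3 UCG (Ser): 31.5 per 1000.
Codon 4 AGC (Ser): 33.1 per 1000.
Codon 5 GCC (Ala): 32.9 per 1000.
Codon 6 GCC (Ala): 32.9 per 1000.
Lowest frequency is 9.2 at codon 2.

2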